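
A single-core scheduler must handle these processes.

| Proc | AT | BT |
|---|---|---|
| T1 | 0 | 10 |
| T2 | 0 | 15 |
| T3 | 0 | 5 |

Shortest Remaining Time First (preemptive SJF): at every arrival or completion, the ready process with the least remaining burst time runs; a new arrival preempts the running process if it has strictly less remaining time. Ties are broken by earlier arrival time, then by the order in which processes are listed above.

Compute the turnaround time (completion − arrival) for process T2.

Schedule: | T3 0-5 | T1 5-15 | T2 15-30 |
Completion: T1=15  T2=30  T3=5
Turnaround (C−A): T1=15  T2=30  T3=5
Turnaround(T2) = completion − arrival = 30 − 0 = 30

30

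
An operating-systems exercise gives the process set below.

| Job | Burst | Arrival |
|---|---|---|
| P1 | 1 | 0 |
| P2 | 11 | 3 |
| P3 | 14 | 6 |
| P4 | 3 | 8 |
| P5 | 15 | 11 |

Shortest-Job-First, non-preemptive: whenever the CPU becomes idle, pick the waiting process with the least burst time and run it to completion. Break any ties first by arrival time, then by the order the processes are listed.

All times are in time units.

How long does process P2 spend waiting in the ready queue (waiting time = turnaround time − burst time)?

Timeline: | P1 0-1 | idle 1-3 | P2 3-14 | P4 14-17 | P3 17-31 | P5 31-46 |
Completion: P1=1  P2=14  P3=31  P4=17  P5=46
Waiting(P2) = turnaround − burst = 11 − 11 = 0

0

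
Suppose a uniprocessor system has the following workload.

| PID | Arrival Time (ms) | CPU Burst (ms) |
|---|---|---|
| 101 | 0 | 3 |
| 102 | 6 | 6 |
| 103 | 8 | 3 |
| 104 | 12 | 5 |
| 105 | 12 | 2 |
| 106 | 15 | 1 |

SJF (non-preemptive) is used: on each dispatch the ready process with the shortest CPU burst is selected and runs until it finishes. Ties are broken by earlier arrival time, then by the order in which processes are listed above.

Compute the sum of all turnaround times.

Timeline: | 101 0-3 | idle 3-6 | 102 6-12 | 105 12-14 | 103 14-17 | 106 17-18 | 104 18-23 |
Completion: 101=3  102=12  103=17  104=23  105=14  106=18
Turnaround (C−A): 101=3  102=6  103=9  104=11  105=2  106=3
Turnaround = completion − arrival: 101=3, 102=6, 103=9, 104=11, 105=2, 106=3
Total turnaround = 3 + 6 + 9 + 11 + 2 + 3 = 34

34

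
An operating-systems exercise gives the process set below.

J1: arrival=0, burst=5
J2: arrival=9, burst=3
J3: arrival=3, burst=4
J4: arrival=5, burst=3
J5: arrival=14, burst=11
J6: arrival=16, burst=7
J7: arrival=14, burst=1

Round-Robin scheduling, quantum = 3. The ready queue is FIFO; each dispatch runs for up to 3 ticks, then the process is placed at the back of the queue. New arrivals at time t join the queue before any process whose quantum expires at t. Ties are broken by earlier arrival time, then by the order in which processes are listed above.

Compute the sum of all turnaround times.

Schedule: | J1 0-3 | J3 3-6 | J1 6-8 | J4 8-11 | J3 11-12 | J2 12-15 | J5 15-18 | J7 18-19 | J6 19-22 | J5 22-25 | J6 25-28 | J5 28-31 | J6 31-32 | J5 32-34 |
Completion: J1=8  J2=15  J3=12  J4=11  J5=34  J6=32  J7=19
Turnaround (C−A): J1=8  J2=6  J3=9  J4=6  J5=20  J6=16  J7=5
Turnaround = completion − arrival: J1=8, J2=6, J3=9, J4=6, J5=20, J6=16, J7=5
Total turnaround = 8 + 6 + 9 + 6 + 20 + 16 + 5 = 70

70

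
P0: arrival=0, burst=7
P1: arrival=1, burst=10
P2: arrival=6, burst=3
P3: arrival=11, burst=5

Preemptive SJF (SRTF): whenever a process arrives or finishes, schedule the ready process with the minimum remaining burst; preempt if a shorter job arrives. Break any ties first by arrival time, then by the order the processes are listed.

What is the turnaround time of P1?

24

Schedule: | P0 0-7 | P2 7-10 | P1 10-11 | P3 11-16 | P1 16-25 |
Completion: P0=7  P1=25  P2=10  P3=16
Turnaround (C−A): P0=7  P1=24  P2=4  P3=5
Turnaround(P1) = completion − arrival = 25 − 1 = 24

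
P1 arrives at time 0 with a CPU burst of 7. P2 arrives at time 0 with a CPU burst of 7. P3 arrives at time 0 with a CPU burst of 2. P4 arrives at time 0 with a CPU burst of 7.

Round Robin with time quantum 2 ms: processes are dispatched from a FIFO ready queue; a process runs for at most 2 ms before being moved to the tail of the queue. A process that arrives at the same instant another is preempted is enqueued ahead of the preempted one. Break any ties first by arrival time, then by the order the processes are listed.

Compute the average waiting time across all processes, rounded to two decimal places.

12.25

Gantt: | P1 0-2 | P2 2-4 | P3 4-6 | P4 6-8 | P1 8-10 | P2 10-12 | P4 12-14 | P1 14-16 | P2 16-18 | P4 18-20 | P1 20-21 | P2 21-22 | P4 22-23 |
Completion: P1=21  P2=22  P3=6  P4=23
Turnaround (C−A): P1=21  P2=22  P3=6  P4=23
Waiting times: P1=14, P2=15, P3=4, P4=16
Average waiting = (14+15+4+16) / 4 = 49/4 = 12.25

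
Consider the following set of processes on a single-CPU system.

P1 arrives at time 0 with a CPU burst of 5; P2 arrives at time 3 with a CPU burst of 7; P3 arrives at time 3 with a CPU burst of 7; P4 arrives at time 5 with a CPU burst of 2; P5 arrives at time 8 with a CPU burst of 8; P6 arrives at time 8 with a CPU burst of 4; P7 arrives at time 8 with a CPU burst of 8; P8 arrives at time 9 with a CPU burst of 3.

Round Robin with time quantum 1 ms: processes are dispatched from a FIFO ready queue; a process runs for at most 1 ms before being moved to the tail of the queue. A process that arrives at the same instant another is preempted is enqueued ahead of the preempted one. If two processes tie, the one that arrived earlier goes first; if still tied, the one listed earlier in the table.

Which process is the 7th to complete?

P5

Schedule: | P1 0-3 | P2 3-4 | P3 4-5 | P1 5-6 | P2 6-7 | P4 7-8 | P3 8-9 | P1 9-10 | P2 10-11 | P5 11-12 | P6 12-13 | P7 13-14 | P4 14-15 | P8 15-16 | P3 16-17 | P2 17-18 | P5 18-19 | P6 19-20 | P7 20-21 | P8 21-22 | P3 22-23 | P2 23-24 | P5 24-25 | P6 25-26 | P7 26-27 | P8 27-28 | P3 28-29 | P2 29-30 | P5 30-31 | P6 31-32 | P7 32-33 | P3 33-34 | P2 34-35 | P5 35-36 | P7 36-37 | P3 37-38 | P5 38-39 | P7 39-40 | P5 40-41 | P7 41-42 | P5 42-43 | P7 43-44 |
Completion: P1=10  P2=35  P3=38  P4=15  P5=43  P6=32  P7=44  P8=28
Turnaround (C−A): P1=10  P2=32  P3=35  P4=10  P5=35  P6=24  P7=36  P8=19
Finish order: P1 → P4 → P8 → P6 → P2 → P3 → P5 → P7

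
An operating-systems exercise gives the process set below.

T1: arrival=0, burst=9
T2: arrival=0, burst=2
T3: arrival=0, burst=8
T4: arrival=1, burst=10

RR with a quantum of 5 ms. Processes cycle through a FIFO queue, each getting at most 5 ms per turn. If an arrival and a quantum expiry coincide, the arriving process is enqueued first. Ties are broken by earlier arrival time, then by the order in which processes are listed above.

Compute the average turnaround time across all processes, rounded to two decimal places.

Timeline: | T1 0-5 | T2 5-7 | T3 7-12 | T4 12-17 | T1 17-21 | T3 21-24 | T4 24-29 |
Completion: T1=21  T2=7  T3=24  T4=29
Turnaround (C−A): T1=21  T2=7  T3=24  T4=28
Turnaround times: T1=21, T2=7, T3=24, T4=28
Average turnaround = (21+7+24+28) / 4 = 80/4 = 20.00

20.00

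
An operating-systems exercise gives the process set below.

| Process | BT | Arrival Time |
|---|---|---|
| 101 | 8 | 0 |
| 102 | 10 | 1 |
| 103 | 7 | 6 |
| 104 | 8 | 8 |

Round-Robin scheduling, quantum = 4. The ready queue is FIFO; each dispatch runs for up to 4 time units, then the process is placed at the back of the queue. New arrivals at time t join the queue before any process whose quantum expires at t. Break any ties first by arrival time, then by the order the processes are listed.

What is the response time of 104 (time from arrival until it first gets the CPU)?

Schedule: | 101 0-4 | 102 4-8 | 101 8-12 | 103 12-16 | 104 16-20 | 102 20-24 | 103 24-27 | 104 27-31 | 102 31-33 |
Completion: 101=12  102=33  103=27  104=31
Turnaround (C−A): 101=12  102=32  103=21  104=23
Response(104) = first start − arrival = 16 − 8 = 8

8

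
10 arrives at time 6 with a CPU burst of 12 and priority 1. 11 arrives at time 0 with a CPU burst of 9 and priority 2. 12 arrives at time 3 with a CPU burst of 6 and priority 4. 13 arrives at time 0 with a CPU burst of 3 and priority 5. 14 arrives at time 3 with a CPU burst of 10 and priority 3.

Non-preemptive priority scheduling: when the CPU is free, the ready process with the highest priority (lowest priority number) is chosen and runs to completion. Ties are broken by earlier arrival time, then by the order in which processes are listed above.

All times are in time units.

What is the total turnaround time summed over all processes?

126

Timeline: | 11 0-9 | 10 9-21 | 14 21-31 | 12 31-37 | 13 37-40 |
Completion: 10=21  11=9  12=37  13=40  14=31
Turnaround (C−A): 10=15  11=9  12=34  13=40  14=28
Turnaround = completion − arrival: 10=15, 11=9, 12=34, 13=40, 14=28
Total turnaround = 15 + 9 + 34 + 40 + 28 = 126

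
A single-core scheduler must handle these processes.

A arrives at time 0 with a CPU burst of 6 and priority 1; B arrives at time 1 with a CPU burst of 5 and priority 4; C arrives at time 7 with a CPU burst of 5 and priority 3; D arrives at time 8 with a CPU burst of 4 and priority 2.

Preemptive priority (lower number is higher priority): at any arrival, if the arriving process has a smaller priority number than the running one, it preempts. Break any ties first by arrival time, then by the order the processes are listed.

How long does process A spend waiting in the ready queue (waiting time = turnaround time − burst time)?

0

Gantt: | A 0-6 | B 6-7 | C 7-8 | D 8-12 | C 12-16 | B 16-20 |
Completion: A=6  B=20  C=16  D=12
Waiting(A) = turnaround − burst = 6 − 6 = 0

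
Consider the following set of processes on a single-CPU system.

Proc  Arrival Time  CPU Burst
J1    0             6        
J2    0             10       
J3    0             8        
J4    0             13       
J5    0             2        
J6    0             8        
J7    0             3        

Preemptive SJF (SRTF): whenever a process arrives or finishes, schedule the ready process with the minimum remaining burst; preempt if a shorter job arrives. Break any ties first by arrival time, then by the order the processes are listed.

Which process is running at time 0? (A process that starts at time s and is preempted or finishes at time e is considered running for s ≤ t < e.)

Gantt: | J5 0-2 | J7 2-5 | J1 5-11 | J3 11-19 | J6 19-27 | J2 27-37 | J4 37-50 |
Completion: J1=11  J2=37  J3=19  J4=50  J5=2  J6=27  J7=5

J5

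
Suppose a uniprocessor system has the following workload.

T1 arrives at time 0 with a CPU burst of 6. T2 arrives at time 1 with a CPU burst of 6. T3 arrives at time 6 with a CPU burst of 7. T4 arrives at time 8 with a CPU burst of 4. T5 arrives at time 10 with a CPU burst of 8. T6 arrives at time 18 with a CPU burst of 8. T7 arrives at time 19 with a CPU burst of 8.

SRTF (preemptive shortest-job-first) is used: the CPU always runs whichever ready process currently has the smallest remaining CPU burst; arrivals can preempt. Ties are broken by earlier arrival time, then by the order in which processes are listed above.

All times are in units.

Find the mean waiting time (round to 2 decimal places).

Schedule: | T1 0-6 | T2 6-12 | T4 12-16 | T3 16-23 | T5 23-31 | T6 31-39 | T7 39-47 |
Completion: T1=6  T2=12  T3=23  T4=16  T5=31  T6=39  T7=47
Waiting times: T1=0, T2=5, T3=10, T4=4, T5=13, T6=13, T7=20
Average waiting = (0+5+10+4+13+13+20) / 7 = 65/7 = 9.29

9.29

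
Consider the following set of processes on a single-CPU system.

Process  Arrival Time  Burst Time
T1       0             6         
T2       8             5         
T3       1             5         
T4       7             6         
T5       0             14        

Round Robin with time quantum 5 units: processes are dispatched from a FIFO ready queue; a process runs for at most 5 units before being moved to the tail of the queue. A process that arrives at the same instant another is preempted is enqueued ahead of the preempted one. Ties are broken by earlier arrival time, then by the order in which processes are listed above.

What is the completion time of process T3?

Timeline: | T1 0-5 | T5 5-10 | T3 10-15 | T1 15-16 | T4 16-21 | T2 21-26 | T5 26-31 | T4 31-32 | T5 32-36 |
Completion: T1=16  T2=26  T3=15  T4=32  T5=36
Turnaround (C−A): T1=16  T2=18  T3=14  T4=25  T5=36

15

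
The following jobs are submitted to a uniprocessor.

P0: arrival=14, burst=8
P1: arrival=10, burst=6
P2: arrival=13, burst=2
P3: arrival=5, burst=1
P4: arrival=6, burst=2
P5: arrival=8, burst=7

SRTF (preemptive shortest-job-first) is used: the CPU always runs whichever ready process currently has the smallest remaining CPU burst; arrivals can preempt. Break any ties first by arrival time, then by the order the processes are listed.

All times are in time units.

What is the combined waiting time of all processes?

Timeline: | idle 0-5 | P3 5-6 | P4 6-8 | P5 8-15 | P2 15-17 | P1 17-23 | P0 23-31 |
Completion: P0=31  P1=23  P2=17  P3=6  P4=8  P5=15
Turnaround (C−A): P0=17  P1=13  P2=4  P3=1  P4=2  P5=7
Waiting = turnaround − burst: P0=9, P1=7, P2=2, P3=0, P4=0, P5=0
Total waiting = 9 + 7 + 2 + 0 + 0 + 0 = 18

18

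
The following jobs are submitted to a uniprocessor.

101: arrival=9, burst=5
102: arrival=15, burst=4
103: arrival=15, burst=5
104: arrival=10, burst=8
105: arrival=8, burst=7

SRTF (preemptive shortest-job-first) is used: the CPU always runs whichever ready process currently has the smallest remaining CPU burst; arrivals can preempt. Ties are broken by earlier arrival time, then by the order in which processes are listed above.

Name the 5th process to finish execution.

Timeline: | idle 0-8 | 105 8-9 | 101 9-14 | 105 14-15 | 102 15-19 | 105 19-24 | 103 24-29 | 104 29-37 |
Completion: 101=14  102=19  103=29  104=37  105=24
Turnaround (C−A): 101=5  102=4  103=14  104=27  105=16
Finish order: 101 → 102 → 105 → 103 → 104

104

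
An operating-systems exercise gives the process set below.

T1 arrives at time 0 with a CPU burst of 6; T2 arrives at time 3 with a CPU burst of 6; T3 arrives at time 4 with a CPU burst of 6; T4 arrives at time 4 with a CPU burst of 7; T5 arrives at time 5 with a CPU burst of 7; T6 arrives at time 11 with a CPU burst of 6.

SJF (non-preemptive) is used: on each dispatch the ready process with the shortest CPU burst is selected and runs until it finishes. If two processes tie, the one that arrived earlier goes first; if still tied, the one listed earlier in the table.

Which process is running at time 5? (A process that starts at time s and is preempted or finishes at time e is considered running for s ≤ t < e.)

Timeline: | T1 0-6 | T2 6-12 | T3 12-18 | T6 18-24 | T4 24-31 | T5 31-38 |
Completion: T1=6  T2=12  T3=18  T4=31  T5=38  T6=24

T1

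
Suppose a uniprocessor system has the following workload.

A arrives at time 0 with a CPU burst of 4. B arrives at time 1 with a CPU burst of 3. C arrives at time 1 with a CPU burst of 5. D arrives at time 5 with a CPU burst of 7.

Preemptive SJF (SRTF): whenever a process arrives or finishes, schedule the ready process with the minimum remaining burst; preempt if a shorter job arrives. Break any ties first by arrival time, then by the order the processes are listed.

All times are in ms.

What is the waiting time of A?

0

Schedule: | A 0-4 | B 4-7 | C 7-12 | D 12-19 |
Completion: A=4  B=7  C=12  D=19
Turnaround (C−A): A=4  B=6  C=11  D=14
Waiting(A) = turnaround − burst = 4 − 4 = 0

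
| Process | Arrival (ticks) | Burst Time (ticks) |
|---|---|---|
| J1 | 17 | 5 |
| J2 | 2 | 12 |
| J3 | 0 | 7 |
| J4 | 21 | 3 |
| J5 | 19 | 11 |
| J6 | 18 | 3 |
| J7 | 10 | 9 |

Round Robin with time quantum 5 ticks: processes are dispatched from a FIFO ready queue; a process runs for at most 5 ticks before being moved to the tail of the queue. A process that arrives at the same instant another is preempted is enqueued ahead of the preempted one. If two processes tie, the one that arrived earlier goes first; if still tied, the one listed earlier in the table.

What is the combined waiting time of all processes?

Schedule: | J3 0-5 | J2 5-10 | J3 10-12 | J7 12-17 | J2 17-22 | J1 22-27 | J7 27-31 | J6 31-34 | J5 34-39 | J4 39-42 | J2 42-44 | J5 44-50 |
Completion: J1=27  J2=44  J3=12  J4=42  J5=50  J6=34  J7=31
Waiting = turnaround − burst: J1=5, J2=30, J3=5, J4=18, J5=20, J6=13, J7=12
Total waiting = 5 + 30 + 5 + 18 + 20 + 13 + 12 = 103

103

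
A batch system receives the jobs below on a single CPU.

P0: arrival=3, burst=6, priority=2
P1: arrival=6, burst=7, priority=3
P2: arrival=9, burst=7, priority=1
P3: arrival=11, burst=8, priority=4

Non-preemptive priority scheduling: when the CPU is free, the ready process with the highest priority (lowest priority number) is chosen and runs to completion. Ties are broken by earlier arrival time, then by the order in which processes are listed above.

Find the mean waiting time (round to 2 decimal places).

Gantt: | idle 0-3 | P0 3-9 | P2 9-16 | P1 16-23 | P3 23-31 |
Completion: P0=9  P1=23  P2=16  P3=31
Turnaround (C−A): P0=6  P1=17  P2=7  P3=20
Waiting times: P0=0, P1=10, P2=0, P3=12
Average waiting = (0+10+0+12) / 4 = 22/4 = 5.50

5.50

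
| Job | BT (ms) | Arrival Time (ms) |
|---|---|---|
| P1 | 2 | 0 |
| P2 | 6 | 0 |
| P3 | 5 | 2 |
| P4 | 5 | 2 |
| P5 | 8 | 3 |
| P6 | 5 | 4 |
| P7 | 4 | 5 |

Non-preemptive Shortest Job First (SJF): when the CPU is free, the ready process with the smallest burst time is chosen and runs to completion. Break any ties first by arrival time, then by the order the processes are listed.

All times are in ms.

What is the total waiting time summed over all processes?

Timeline: | P1 0-2 | P3 2-7 | P7 7-11 | P4 11-16 | P6 16-21 | P2 21-27 | P5 27-35 |
Completion: P1=2  P2=27  P3=7  P4=16  P5=35  P6=21  P7=11
Turnaround (C−A): P1=2  P2=27  P3=5  P4=14  P5=32  P6=17  P7=6
Waiting = turnaround − burst: P1=0, P2=21, P3=0, P4=9, P5=24, P6=12, P7=2
Total waiting = 0 + 21 + 0 + 9 + 24 + 12 + 2 = 68

68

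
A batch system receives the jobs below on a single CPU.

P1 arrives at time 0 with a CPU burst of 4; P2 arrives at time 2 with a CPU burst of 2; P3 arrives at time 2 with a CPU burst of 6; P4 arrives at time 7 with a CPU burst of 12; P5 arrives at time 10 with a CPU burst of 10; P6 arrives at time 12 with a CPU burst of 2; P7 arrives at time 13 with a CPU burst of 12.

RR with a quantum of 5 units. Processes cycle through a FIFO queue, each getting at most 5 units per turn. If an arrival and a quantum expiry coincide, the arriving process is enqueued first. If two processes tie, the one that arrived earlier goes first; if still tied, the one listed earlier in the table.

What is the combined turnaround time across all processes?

Schedule: | P1 0-4 | P2 4-6 | P3 6-11 | P4 11-16 | P5 16-21 | P3 21-22 | P6 22-24 | P7 24-29 | P4 29-34 | P5 34-39 | P7 39-44 | P4 44-46 | P7 46-48 |
Completion: P1=4  P2=6  P3=22  P4=46  P5=39  P6=24  P7=48
Turnaround (C−A): P1=4  P2=4  P3=20  P4=39  P5=29  P6=12  P7=35
Turnaround = completion − arrival: P1=4, P2=4, P3=20, P4=39, P5=29, P6=12, P7=35
Total turnaround = 4 + 4 + 20 + 39 + 29 + 12 + 35 = 143

143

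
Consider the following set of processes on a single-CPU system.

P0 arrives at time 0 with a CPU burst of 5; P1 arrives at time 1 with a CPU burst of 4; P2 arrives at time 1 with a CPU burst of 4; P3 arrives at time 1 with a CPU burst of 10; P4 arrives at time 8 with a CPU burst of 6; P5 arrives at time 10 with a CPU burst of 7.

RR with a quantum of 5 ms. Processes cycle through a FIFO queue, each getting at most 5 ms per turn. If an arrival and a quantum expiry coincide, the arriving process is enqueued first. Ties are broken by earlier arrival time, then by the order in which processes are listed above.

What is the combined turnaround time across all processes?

109

Schedule: | P0 0-5 | P1 5-9 | P2 9-13 | P3 13-18 | P4 18-23 | P5 23-28 | P3 28-33 | P4 33-34 | P5 34-36 |
Completion: P0=5  P1=9  P2=13  P3=33  P4=34  P5=36
Turnaround (C−A): P0=5  P1=8  P2=12  P3=32  P4=26  P5=26
Turnaround = completion − arrival: P0=5, P1=8, P2=12, P3=32, P4=26, P5=26
Total turnaround = 5 + 8 + 12 + 32 + 26 + 26 = 109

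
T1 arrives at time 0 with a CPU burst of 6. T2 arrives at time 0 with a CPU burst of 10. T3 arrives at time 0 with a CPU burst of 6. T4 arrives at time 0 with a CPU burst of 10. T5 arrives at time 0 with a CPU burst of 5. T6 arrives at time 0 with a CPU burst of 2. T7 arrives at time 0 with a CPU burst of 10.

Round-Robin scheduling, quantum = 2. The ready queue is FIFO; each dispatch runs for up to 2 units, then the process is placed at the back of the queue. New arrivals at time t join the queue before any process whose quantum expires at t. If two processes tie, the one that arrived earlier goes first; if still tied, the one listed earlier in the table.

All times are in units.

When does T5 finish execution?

Gantt: | T1 0-2 | T2 2-4 | T3 4-6 | T4 6-8 | T5 8-10 | T6 10-12 | T7 12-14 | T1 14-16 | T2 16-18 | T3 18-20 | T4 20-22 | T5 22-24 | T7 24-26 | T1 26-28 | T2 28-30 | T3 30-32 | T4 32-34 | T5 34-35 | T7 35-37 | T2 37-39 | T4 39-41 | T7 41-43 | T2 43-45 | T4 45-47 | T7 47-49 |
Completion: T1=28  T2=45  T3=32  T4=47  T5=35  T6=12  T7=49

35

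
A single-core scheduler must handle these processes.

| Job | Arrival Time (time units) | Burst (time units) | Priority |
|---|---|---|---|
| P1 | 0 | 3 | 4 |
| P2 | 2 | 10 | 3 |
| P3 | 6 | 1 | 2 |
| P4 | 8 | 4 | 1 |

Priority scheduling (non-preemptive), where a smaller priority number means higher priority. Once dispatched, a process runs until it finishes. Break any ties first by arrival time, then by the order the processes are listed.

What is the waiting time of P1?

Timeline: | P1 0-3 | P2 3-13 | P4 13-17 | P3 17-18 |
Completion: P1=3  P2=13  P3=18  P4=17
Turnaround (C−A): P1=3  P2=11  P3=12  P4=9
Waiting(P1) = turnaround − burst = 3 − 3 = 0

0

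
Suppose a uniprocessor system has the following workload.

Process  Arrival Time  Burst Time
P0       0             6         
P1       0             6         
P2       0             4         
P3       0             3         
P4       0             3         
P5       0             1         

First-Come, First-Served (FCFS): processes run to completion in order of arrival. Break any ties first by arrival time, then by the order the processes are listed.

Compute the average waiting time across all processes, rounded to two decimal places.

12.50

Gantt: | P0 0-6 | P1 6-12 | P2 12-16 | P3 16-19 | P4 19-22 | P5 22-23 |
Completion: P0=6  P1=12  P2=16  P3=19  P4=22  P5=23
Turnaround (C−A): P0=6  P1=12  P2=16  P3=19  P4=22  P5=23
Waiting times: P0=0, P1=6, P2=12, P3=16, P4=19, P5=22
Average waiting = (0+6+12+16+19+22) / 6 = 75/6 = 12.50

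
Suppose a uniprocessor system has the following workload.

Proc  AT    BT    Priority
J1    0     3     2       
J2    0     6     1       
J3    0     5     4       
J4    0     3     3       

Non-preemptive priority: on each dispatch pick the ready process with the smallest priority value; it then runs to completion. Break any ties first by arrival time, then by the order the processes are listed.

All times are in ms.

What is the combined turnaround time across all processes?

44

Timeline: | J2 0-6 | J1 6-9 | J4 9-12 | J3 12-17 |
Completion: J1=9  J2=6  J3=17  J4=12
Turnaround = completion − arrival: J1=9, J2=6, J3=17, J4=12
Total turnaround = 9 + 6 + 17 + 12 = 44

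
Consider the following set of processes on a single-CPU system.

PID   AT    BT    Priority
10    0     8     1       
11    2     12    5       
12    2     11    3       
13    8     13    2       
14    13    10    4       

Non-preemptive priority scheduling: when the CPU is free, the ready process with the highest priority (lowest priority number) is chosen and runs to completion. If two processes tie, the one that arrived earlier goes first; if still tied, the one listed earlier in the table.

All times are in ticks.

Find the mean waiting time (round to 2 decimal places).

15.60

Schedule: | 10 0-8 | 13 8-21 | 12 21-32 | 14 32-42 | 11 42-54 |
Completion: 10=8  11=54  12=32  13=21  14=42
Waiting times: 10=0, 11=40, 12=19, 13=0, 14=19
Average waiting = (0+40+19+0+19) / 5 = 78/5 = 15.60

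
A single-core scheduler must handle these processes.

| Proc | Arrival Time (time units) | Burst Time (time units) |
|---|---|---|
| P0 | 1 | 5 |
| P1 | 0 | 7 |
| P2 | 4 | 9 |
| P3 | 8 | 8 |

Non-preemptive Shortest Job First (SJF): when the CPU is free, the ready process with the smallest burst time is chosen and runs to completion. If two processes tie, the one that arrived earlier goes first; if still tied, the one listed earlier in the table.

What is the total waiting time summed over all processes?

26

Schedule: | P1 0-7 | P0 7-12 | P3 12-20 | P2 20-29 |
Completion: P0=12  P1=7  P2=29  P3=20
Turnaround (C−A): P0=11  P1=7  P2=25  P3=12
Waiting = turnaround − burst: P0=6, P1=0, P2=16, P3=4
Total waiting = 6 + 0 + 16 + 4 = 26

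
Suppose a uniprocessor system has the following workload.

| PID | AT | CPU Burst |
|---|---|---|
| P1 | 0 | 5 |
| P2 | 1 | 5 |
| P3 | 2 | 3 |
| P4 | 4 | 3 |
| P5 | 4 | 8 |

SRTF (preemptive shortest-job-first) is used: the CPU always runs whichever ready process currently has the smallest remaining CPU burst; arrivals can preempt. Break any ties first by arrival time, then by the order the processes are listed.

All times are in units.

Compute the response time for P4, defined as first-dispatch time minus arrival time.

4

Gantt: | P1 0-5 | P3 5-8 | P4 8-11 | P2 11-16 | P5 16-24 |
Completion: P1=5  P2=16  P3=8  P4=11  P5=24
Turnaround (C−A): P1=5  P2=15  P3=6  P4=7  P5=20
Response(P4) = first start − arrival = 8 − 4 = 4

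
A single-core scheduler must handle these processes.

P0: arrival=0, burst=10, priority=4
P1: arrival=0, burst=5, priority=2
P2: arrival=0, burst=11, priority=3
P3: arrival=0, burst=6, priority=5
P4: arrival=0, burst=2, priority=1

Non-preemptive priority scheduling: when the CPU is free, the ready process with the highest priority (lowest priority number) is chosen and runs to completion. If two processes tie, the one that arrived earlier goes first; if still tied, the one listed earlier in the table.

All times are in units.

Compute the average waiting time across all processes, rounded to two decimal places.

11.00

Gantt: | P4 0-2 | P1 2-7 | P2 7-18 | P0 18-28 | P3 28-34 |
Completion: P0=28  P1=7  P2=18  P3=34  P4=2
Turnaround (C−A): P0=28  P1=7  P2=18  P3=34  P4=2
Waiting times: P0=18, P1=2, P2=7, P3=28, P4=0
Average waiting = (18+2+7+28+0) / 5 = 55/5 = 11.00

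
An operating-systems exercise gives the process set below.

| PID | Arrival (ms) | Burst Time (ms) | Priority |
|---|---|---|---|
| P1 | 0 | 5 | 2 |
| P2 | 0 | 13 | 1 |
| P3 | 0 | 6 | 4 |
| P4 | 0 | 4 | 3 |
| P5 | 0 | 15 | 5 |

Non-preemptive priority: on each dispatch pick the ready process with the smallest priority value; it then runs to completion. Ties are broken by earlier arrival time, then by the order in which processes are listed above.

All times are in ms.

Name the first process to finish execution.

Gantt: | P2 0-13 | P1 13-18 | P4 18-22 | P3 22-28 | P5 28-43 |
Completion: P1=18  P2=13  P3=28  P4=22  P5=43
Finish order: P2 → P1 → P4 → P3 → P5

P2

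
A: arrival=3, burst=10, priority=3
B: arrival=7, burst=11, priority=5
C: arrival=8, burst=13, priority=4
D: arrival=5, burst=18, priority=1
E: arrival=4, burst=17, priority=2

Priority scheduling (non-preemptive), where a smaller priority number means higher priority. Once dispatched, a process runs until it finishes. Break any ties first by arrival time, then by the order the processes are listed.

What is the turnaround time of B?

65

Schedule: | idle 0-3 | A 3-13 | D 13-31 | E 31-48 | C 48-61 | B 61-72 |
Completion: A=13  B=72  C=61  D=31  E=48
Turnaround (C−A): A=10  B=65  C=53  D=26  E=44
Turnaround(B) = completion − arrival = 72 − 7 = 65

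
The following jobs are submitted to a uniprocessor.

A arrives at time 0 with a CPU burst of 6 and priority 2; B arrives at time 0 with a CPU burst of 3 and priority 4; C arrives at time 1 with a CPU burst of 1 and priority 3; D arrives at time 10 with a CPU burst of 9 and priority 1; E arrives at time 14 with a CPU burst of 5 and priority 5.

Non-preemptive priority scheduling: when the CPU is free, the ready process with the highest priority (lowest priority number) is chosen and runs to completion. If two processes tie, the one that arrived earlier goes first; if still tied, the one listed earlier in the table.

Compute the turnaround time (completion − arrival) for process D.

Schedule: | A 0-6 | C 6-7 | B 7-10 | D 10-19 | E 19-24 |
Completion: A=6  B=10  C=7  D=19  E=24
Turnaround (C−A): A=6  B=10  C=6  D=9  E=10
Turnaround(D) = completion − arrival = 19 − 10 = 9

9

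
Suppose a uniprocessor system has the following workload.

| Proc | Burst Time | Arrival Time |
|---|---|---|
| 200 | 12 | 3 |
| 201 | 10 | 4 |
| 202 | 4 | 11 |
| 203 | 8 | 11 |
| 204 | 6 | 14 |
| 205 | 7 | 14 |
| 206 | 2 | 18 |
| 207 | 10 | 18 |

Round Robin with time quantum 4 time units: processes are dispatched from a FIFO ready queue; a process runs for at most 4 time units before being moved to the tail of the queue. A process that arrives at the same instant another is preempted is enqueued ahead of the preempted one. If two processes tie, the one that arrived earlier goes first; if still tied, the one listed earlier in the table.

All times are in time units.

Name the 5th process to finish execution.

Gantt: | idle 0-3 | 200 3-7 | 201 7-11 | 200 11-15 | 202 15-19 | 203 19-23 | 201 23-27 | 204 27-31 | 205 31-35 | 200 35-39 | 206 39-41 | 207 41-45 | 203 45-49 | 201 49-51 | 204 51-53 | 205 53-56 | 207 56-62 |
Completion: 200=39  201=51  202=19  203=49  204=53  205=56  206=41  207=62
Finish order: 202 → 200 → 206 → 203 → 201 → 204 → 205 → 207

201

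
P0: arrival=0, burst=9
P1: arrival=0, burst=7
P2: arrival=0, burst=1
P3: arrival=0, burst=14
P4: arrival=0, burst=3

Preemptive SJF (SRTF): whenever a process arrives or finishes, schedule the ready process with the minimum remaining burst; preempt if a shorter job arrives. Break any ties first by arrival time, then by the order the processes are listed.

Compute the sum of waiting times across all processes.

36

Timeline: | P2 0-1 | P4 1-4 | P1 4-11 | P0 11-20 | P3 20-34 |
Completion: P0=20  P1=11  P2=1  P3=34  P4=4
Turnaround (C−A): P0=20  P1=11  P2=1  P3=34  P4=4
Waiting = turnaround − burst: P0=11, P1=4, P2=0, P3=20, P4=1
Total waiting = 11 + 4 + 0 + 20 + 1 = 36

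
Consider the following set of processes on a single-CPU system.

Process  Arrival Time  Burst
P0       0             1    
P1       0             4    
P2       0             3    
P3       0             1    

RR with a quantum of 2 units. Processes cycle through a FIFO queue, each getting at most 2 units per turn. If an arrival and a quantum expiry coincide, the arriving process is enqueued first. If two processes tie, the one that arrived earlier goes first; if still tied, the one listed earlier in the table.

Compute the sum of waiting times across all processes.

Schedule: | P0 0-1 | P1 1-3 | P2 3-5 | P3 5-6 | P1 6-8 | P2 8-9 |
Completion: P0=1  P1=8  P2=9  P3=6
Waiting = turnaround − burst: P0=0, P1=4, P2=6, P3=5
Total waiting = 0 + 4 + 6 + 5 = 15

15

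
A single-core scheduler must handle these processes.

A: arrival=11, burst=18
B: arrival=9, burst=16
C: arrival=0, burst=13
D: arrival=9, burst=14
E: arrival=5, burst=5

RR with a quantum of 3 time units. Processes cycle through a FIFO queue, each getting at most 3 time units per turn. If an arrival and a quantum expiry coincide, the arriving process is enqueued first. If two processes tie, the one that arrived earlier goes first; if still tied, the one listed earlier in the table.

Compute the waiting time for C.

23

Timeline: | C 0-6 | E 6-9 | C 9-12 | B 12-15 | D 15-18 | E 18-20 | A 20-23 | C 23-26 | B 26-29 | D 29-32 | A 32-35 | C 35-36 | B 36-39 | D 39-42 | A 42-45 | B 45-48 | D 48-51 | A 51-54 | B 54-57 | D 57-59 | A 59-62 | B 62-63 | A 63-66 |
Completion: A=66  B=63  C=36  D=59  E=20
Waiting(C) = turnaround − burst = 36 − 13 = 23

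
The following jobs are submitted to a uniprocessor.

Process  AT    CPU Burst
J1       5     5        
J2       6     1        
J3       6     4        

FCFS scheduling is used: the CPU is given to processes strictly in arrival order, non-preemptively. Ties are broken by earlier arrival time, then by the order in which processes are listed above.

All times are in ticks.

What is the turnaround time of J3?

9

Timeline: | idle 0-5 | J1 5-10 | J2 10-11 | J3 11-15 |
Completion: J1=10  J2=11  J3=15
Turnaround(J3) = completion − arrival = 15 − 6 = 9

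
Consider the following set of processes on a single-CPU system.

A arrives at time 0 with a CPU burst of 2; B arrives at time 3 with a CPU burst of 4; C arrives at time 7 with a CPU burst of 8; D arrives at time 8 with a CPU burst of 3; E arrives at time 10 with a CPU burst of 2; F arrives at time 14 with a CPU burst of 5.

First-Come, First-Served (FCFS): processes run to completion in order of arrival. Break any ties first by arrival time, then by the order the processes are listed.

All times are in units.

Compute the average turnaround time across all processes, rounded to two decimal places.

7.50

Gantt: | A 0-2 | idle 2-3 | B 3-7 | C 7-15 | D 15-18 | E 18-20 | F 20-25 |
Completion: A=2  B=7  C=15  D=18  E=20  F=25
Turnaround (C−A): A=2  B=4  C=8  D=10  E=10  F=11
Turnaround times: A=2, B=4, C=8, D=10, E=10, F=11
Average turnaround = (2+4+8+10+10+11) / 6 = 45/6 = 7.50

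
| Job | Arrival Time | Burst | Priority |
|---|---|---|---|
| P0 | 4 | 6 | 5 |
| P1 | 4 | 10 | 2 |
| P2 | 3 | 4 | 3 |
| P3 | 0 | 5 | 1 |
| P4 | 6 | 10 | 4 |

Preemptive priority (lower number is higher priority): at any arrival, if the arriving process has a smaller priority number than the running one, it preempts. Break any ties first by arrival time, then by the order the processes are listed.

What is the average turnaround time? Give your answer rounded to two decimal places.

17.20

Schedule: | P3 0-5 | P1 5-15 | P2 15-19 | P4 19-29 | P0 29-35 |
Completion: P0=35  P1=15  P2=19  P3=5  P4=29
Turnaround (C−A): P0=31  P1=11  P2=16  P3=5  P4=23
Turnaround times: P0=31, P1=11, P2=16, P3=5, P4=23
Average turnaround = (31+11+16+5+23) / 5 = 86/5 = 17.20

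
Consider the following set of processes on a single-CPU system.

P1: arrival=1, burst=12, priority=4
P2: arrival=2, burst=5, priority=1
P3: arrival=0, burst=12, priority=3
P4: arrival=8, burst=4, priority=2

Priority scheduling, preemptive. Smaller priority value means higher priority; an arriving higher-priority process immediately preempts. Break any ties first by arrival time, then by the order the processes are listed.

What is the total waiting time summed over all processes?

29

Timeline: | P3 0-2 | P2 2-7 | P3 7-8 | P4 8-12 | P3 12-21 | P1 21-33 |
Completion: P1=33  P2=7  P3=21  P4=12
Turnaround (C−A): P1=32  P2=5  P3=21  P4=4
Waiting = turnaround − burst: P1=20, P2=0, P3=9, P4=0
Total waiting = 20 + 0 + 9 + 0 = 29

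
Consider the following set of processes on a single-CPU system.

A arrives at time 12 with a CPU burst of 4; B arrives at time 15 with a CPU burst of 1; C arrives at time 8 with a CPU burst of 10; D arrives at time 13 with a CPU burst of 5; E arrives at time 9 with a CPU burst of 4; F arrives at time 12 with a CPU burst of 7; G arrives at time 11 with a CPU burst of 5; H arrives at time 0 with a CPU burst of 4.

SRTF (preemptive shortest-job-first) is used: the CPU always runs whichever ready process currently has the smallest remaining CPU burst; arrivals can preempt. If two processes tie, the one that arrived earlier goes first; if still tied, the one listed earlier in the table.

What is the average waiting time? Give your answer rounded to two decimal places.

7.63

Schedule: | H 0-4 | idle 4-8 | C 8-9 | E 9-13 | A 13-15 | B 15-16 | A 16-18 | G 18-23 | D 23-28 | F 28-35 | C 35-44 |
Completion: A=18  B=16  C=44  D=28  E=13  F=35  G=23  H=4
Waiting times: A=2, B=0, C=26, D=10, E=0, F=16, G=7, H=0
Average waiting = (2+0+26+10+0+16+7+0) / 8 = 61/8 = 7.63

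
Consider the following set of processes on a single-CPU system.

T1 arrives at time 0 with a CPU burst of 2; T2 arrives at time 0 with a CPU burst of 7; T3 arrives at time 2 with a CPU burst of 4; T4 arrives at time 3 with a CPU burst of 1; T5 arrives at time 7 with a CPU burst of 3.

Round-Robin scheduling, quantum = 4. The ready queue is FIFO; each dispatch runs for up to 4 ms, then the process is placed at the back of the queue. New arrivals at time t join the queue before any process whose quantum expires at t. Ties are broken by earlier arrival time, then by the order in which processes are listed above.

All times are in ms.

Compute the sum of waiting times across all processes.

Schedule: | T1 0-2 | T2 2-6 | T3 6-10 | T4 10-11 | T2 11-14 | T5 14-17 |
Completion: T1=2  T2=14  T3=10  T4=11  T5=17
Turnaround (C−A): T1=2  T2=14  T3=8  T4=8  T5=10
Waiting = turnaround − burst: T1=0, T2=7, T3=4, T4=7, T5=7
Total waiting = 0 + 7 + 4 + 7 + 7 = 25

25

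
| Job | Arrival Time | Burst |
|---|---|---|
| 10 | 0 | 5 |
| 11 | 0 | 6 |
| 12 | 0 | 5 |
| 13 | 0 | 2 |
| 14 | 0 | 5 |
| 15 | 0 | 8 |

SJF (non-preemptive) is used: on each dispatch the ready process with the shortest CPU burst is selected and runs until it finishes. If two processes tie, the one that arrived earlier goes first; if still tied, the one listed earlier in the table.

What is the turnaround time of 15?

31

Schedule: | 13 0-2 | 10 2-7 | 12 7-12 | 14 12-17 | 11 17-23 | 15 23-31 |
Completion: 10=7  11=23  12=12  13=2  14=17  15=31
Turnaround(15) = completion − arrival = 31 − 0 = 31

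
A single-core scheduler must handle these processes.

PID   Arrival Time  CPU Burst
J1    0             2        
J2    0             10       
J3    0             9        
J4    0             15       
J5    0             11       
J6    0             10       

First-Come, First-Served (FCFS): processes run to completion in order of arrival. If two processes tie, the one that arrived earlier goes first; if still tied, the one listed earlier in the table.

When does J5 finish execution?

47

Timeline: | J1 0-2 | J2 2-12 | J3 12-21 | J4 21-36 | J5 36-47 | J6 47-57 |
Completion: J1=2  J2=12  J3=21  J4=36  J5=47  J6=57
Turnaround (C−A): J1=2  J2=12  J3=21  J4=36  J5=47  J6=57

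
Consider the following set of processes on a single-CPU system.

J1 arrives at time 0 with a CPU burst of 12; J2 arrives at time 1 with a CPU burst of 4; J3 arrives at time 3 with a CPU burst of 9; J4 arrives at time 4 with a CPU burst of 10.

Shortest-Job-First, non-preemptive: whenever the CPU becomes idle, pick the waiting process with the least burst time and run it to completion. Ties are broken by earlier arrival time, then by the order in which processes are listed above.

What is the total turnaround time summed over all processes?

Gantt: | J1 0-12 | J2 12-16 | J3 16-25 | J4 25-35 |
Completion: J1=12  J2=16  J3=25  J4=35
Turnaround (C−A): J1=12  J2=15  J3=22  J4=31
Turnaround = completion − arrival: J1=12, J2=15, J3=22, J4=31
Total turnaround = 12 + 15 + 22 + 31 = 80

80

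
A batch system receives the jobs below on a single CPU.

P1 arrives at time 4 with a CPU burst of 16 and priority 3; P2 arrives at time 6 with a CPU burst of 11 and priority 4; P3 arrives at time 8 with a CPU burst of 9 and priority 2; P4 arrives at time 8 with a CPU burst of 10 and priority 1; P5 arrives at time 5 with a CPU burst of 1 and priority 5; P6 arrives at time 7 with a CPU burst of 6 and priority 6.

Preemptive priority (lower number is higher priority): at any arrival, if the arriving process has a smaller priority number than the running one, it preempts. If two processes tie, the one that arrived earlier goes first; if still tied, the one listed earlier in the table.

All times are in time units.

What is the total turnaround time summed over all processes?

204

Gantt: | idle 0-4 | P1 4-8 | P4 8-18 | P3 18-27 | P1 27-39 | P2 39-50 | P5 50-51 | P6 51-57 |
Completion: P1=39  P2=50  P3=27  P4=18  P5=51  P6=57
Turnaround = completion − arrival: P1=35, P2=44, P3=19, P4=10, P5=46, P6=50
Total turnaround = 35 + 44 + 19 + 10 + 46 + 50 = 204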